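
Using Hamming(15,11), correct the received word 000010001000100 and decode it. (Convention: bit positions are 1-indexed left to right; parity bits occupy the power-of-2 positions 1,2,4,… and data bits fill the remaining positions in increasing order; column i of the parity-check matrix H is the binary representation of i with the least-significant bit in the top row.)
Syndrome s = H · r^T (mod 2), r = 000010001000100:
  s[0] = (101010101010101)·(000010001000100) mod 2 = 0+0+0+0+1+0+0+0+1+0+0+0+1+0+0 mod 2 = 1
  s[1] = (011001100110011)·(000010001000100) mod 2 = 0+0+0+0+0+0+0+0+0+0+0+0+0+0+0 mod 2 = 0
  s[2] = (000111100001111)·(000010001000100) mod 2 = 0+0+0+0+1+0+0+0+0+0+0+0+1+0+0 mod 2 = 0
  s[3] = (000000011111111)·(000010001000100) mod 2 = 0+0+0+0+0+0+0+0+1+0+0+0+1+0+0 mod 2 = 0
Syndrome = 1000
Column 1 of H equals this syndrome → error at bit 1 (1-indexed).
Flip bit 1: 000010001000100 → 100010001000100
Extract data bits at positions {3,5,6,7,9,10,11,12,13,14,15}: 01001000100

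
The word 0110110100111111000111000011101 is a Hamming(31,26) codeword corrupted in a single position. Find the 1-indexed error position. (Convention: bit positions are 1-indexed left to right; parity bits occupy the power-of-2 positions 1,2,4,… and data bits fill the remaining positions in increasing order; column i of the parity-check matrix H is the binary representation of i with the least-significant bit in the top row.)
Syndrome s = H · r^T (mod 2), r = 0110110100111111000111000011101:
  s[0] = (1010101010101010101010101010101)·(0110110100111111000111000011101) mod 2 = 0+0+1+0+1+0+0+0+0+0+1+0+1+0+1+0+0+0+0+0+1+0+0+0+0+0+1+0+1+0+1 mod 2 = 1
  s[1] = (0110011001100110011001100110011)·(0110110100111111000111000011101) mod 2 = 0+1+1+0+0+1+0+0+0+0+1+0+0+1+1+0+0+0+0+0+0+1+0+0+0+0+1+0+0+0+1 mod 2 = 1
  s[2] = (0001111000011110000111100001111)·(0110110100111111000111000011101) mod 2 = 0+0+0+0+1+1+0+0+0+0+0+1+1+1+1+0+0+0+0+1+1+1+0+0+0+0+0+1+1+0+1 mod 2 = 0
  s[3] = (0000000111111110000000011111111)·(0110110100111111000111000011101) mod 2 = 0+0+0+0+0+0+0+1+0+0+1+1+1+1+1+0+0+0+0+0+0+0+0+0+0+0+1+1+1+0+1 mod 2 = 0
  s[4] = (0000000000000001111111111111111)·(0110110100111111000111000011101) mod 2 = 0+0+0+0+0+0+0+0+0+0+0+0+0+0+0+1+0+0+0+1+1+1+0+0+0+0+1+1+1+0+1 mod 2 = 0
Syndrome = 11000
Column i of H is the binary representation of i, so the syndrome is the binary index of the flipped bit.
Read s = 11000 with s[0] as LSB: 1·2^0 + 1·2^1 + 0·2^2 + 0·2^3 + 0·2^4 = 3.
Error is at bit position 3.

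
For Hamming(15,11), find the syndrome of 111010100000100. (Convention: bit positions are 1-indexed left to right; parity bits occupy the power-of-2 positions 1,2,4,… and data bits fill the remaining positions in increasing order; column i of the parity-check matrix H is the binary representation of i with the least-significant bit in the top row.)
Syndrome s = H · r^T (mod 2), r = 111010100000100:
  s[0] = (101010101010101)·(111010100000100) mod 2 = 1+0+1+0+1+0+1+0+0+0+0+0+1+0+0 mod 2 = 1
  s[1] = (011001100110011)·(111010100000100) mod 2 = 0+1+1+0+0+0+1+0+0+0+0+0+0+0+0 mod 2 = 1
  s[2] = (000111100001111)·(111010100000100) mod 2 = 0+0+0+0+1+0+1+0+0+0+0+0+1+0+0 mod 2 = 1
  s[3] = (000000011111111)·(111010100000100) mod 2 = 0+0+0+0+0+0+0+0+0+0+0+0+1+0+0 mod 2 = 1
Syndrome = 1111
Non-zero syndrome: error at position 15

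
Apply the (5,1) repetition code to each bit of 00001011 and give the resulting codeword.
Repeat each bit 5× and concatenate:
0→00000  0→00000  0→00000  0→00000  1→11111  0→00000  1→11111  1→11111
Codeword = 0000000000000000000011111000001111111111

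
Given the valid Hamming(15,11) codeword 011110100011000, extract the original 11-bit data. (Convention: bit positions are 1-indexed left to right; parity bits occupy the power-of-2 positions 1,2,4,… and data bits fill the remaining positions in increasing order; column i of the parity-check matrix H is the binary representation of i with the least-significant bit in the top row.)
Parity bits occupy power-of-2 positions; data bits are at positions {3,5,6,7,9,10,11,12,13,14,15} (1-indexed).
Extract: c[3]=1 c[5]=1 c[6]=0 c[7]=1 c[9]=0 c[10]=0 c[11]=1 c[12]=1 c[13]=0 c[14]=0 c[15]=0
Data = 11010011000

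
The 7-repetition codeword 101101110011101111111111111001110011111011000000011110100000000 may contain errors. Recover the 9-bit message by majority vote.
Split into 7-bit blocks and majority-vote each:
  block 1 = 1011011: 5 ones, 2 zeros → 1
  block 2 = 1001110: 4 ones, 3 zeros → 1
  block 3 = 1111111: 7 ones, 0 zeros → 1
  block 4 = 1111110: 6 ones, 1 zeros → 1
  block 5 = 0111001: 4 ones, 3 zeros → 1
  block 6 = 1111011: 6 ones, 1 zeros → 1
  block 7 = 0000000: 0 ones, 7 zeros → 0
  block 8 = 1111010: 5 ones, 2 zeros → 1
  block 9 = 0000000: 0 ones, 7 zeros → 0
Decoded = 111111010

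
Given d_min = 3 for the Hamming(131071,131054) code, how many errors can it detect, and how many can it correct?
Detection only: up to d_min − 1 = 2 errors.
Correction: up to ⌊(d_min − 1)/2⌋ = ⌊2/2⌋ = 1 errors.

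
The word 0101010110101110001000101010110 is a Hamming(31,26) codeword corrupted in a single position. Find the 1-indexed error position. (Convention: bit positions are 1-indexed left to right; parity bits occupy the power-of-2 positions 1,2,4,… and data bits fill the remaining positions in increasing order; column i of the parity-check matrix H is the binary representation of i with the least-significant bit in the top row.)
Syndrome s = H · r^T (mod 2), r = 0101010110101110001000101010110:
  s[0] = (1010101010101010101010101010101)·(0101010110101110001000101010110) mod 2 = 0+0+0+0+0+0+0+0+1+0+1+0+1+0+1+0+0+0+1+0+0+0+1+0+1+0+1+0+1+0+0 mod 2 = 1
  s[1] = (0110011001100110011001100110011)·(0101010110101110001000101010110) mod 2 = 0+1+0+0+0+1+0+0+0+0+1+0+0+1+1+0+0+0+1+0+0+0+1+0+0+0+1+0+0+1+0 mod 2 = 1
  s[2] = (0001111000011110000111100001111)·(0101010110101110001000101010110) mod 2 = 0+0+0+1+0+1+0+0+0+0+0+0+1+1+1+0+0+0+0+0+0+0+1+0+0+0+0+0+1+1+0 mod 2 = 0
  s[3] = (0000000111111110000000011111111)·(0101010110101110001000101010110) mod 2 = 0+0+0+0+0+0+0+1+1+0+1+0+1+1+1+0+0+0+0+0+0+0+0+0+1+0+1+0+1+1+0 mod 2 = 0
  s[4] = (0000000000000001111111111111111)·(0101010110101110001000101010110) mod 2 = 0+0+0+0+0+0+0+0+0+0+0+0+0+0+0+0+0+0+1+0+0+0+1+0+1+0+1+0+1+1+0 mod 2 = 0
Syndrome = 11000
Column i of H is the binary representation of i, so the syndrome is the binary index of the flipped bit.
Read s = 11000 with s[0] as LSB: 1·2^0 + 1·2^1 + 0·2^2 + 0·2^3 + 0·2^4 = 3.
Error is at bit position 3.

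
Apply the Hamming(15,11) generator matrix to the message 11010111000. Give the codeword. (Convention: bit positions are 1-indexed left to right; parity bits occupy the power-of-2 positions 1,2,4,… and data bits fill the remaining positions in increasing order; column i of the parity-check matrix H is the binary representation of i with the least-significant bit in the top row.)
Codeword c = d · G (mod 2), d = 11010111000:
  c[0] = d·G[:,0] = (11010111000)·(11011010101) mod 2 = 1+1+0+1+0+0+1+0+0+0+0 mod 2 = 0
  c[1] = d·G[:,1] = (11010111000)·(10110110011) mod 2 = 1+0+0+1+0+1+1+0+0+0+0 mod 2 = 0
  c[2] = d·G[:,2] = (11010111000)·(10000000000) mod 2 = 1+0+0+0+0+0+0+0+0+0+0 mod 2 = 1
  c[3] = d·G[:,3] = (11010111000)·(01110001111) mod 2 = 0+1+0+1+0+0+0+1+0+0+0 mod 2 = 1
  c[4] = d·G[:,4] = (11010111000)·(01000000000) mod 2 = 0+1+0+0+0+0+0+0+0+0+0 mod 2 = 1
  c[5] = d·G[:,5] = (11010111000)·(00100000000) mod 2 = 0+0+0+0+0+0+0+0+0+0+0 mod 2 = 0
  c[6] = d·G[:,6] = (11010111000)·(00010000000) mod 2 = 0+0+0+1+0+0+0+0+0+0+0 mod 2 = 1
  c[7] = d·G[:,7] = (11010111000)·(00001111111) mod 2 = 0+0+0+0+0+1+1+1+0+0+0 mod 2 = 1
  c[8] = d·G[:,8] = (11010111000)·(00001000000) mod 2 = 0+0+0+0+0+0+0+0+0+0+0 mod 2 = 0
  c[9] = d·G[:,9] = (11010111000)·(00000100000) mod 2 = 0+0+0+0+0+1+0+0+0+0+0 mod 2 = 1
  c[10] = d·G[:,10] = (11010111000)·(00000010000) mod 2 = 0+0+0+0+0+0+1+0+0+0+0 mod 2 = 1
  c[11] = d·G[:,11] = (11010111000)·(00000001000) mod 2 = 0+0+0+0+0+0+0+1+0+0+0 mod 2 = 1
  c[12] = d·G[:,12] = (11010111000)·(00000000100) mod 2 = 0+0+0+0+0+0+0+0+0+0+0 mod 2 = 0
  c[13] = d·G[:,13] = (11010111000)·(00000000010) mod 2 = 0+0+0+0+0+0+0+0+0+0+0 mod 2 = 0
  c[14] = d·G[:,14] = (11010111000)·(00000000001) mod 2 = 0+0+0+0+0+0+0+0+0+0+0 mod 2 = 0
Codeword = 001110110111000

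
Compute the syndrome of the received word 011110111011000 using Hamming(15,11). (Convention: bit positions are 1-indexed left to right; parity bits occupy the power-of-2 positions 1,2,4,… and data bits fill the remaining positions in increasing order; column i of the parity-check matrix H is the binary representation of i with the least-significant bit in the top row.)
Syndrome s = H · r^T (mod 2), r = 011110111011000:
  s[0] = (101010101010101)·(011110111011000) mod 2 = 0+0+1+0+1+0+1+0+1+0+1+0+0+0+0 mod 2 = 1
  s[1] = (011001100110011)·(011110111011000) mod 2 = 0+1+1+0+0+0+1+0+0+0+1+0+0+0+0 mod 2 = 0
  s[2] = (000111100001111)·(011110111011000) mod 2 = 0+0+0+1+1+0+1+0+0+0+0+1+0+0+0 mod 2 = 0
  s[3] = (000000011111111)·(011110111011000) mod 2 = 0+0+0+0+0+0+0+1+1+0+1+1+0+0+0 mod 2 = 0
Syndrome = 1000
Non-zero syndrome: error at position 1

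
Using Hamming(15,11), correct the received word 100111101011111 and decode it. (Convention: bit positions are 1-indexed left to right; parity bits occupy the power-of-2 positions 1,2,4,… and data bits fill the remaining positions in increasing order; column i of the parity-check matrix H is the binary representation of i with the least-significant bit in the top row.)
Syndrome s = H · r^T (mod 2), r = 100111101011111:
  s[0] = (101010101010101)·(100111101011111) mod 2 = 1+0+0+0+1+0+1+0+1+0+1+0+1+0+1 mod 2 = 1
  s[1] = (011001100110011)·(100111101011111) mod 2 = 0+0+0+0+0+1+1+0+0+0+1+0+0+1+1 mod 2 = 1
  s[2] = (000111100001111)·(100111101011111) mod 2 = 0+0+0+1+1+1+1+0+0+0+0+1+1+1+1 mod 2 = 0
  s[3] = (000000011111111)·(100111101011111) mod 2 = 0+0+0+0+0+0+0+0+1+0+1+1+1+1+1 mod 2 = 0
Syndrome = 1100
Column 3 of H equals this syndrome → error at bit 3 (1-indexed).
Flip bit 3: 100111101011111 → 101111101011111
Extract data bits at positions {3,5,6,7,9,10,11,12,13,14,15}: 11111011111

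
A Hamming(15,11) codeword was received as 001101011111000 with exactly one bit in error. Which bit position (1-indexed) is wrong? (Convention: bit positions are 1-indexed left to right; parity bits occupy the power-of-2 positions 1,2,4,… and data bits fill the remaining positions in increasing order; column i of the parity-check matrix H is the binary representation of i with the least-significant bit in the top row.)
Syndrome s = H · r^T (mod 2), r = 001101011111000:
  s[0] = (101010101010101)·(001101011111000) mod 2 = 0+0+1+0+0+0+0+0+1+0+1+0+0+0+0 mod 2 = 1
  s[1] = (011001100110011)·(001101011111000) mod 2 = 0+0+1+0+0+1+0+0+0+1+1+0+0+0+0 mod 2 = 0
  s[2] = (000111100001111)·(001101011111000) mod 2 = 0+0+0+1+0+1+0+0+0+0+0+1+0+0+0 mod 2 = 1
  s[3] = (000000011111111)·(001101011111000) mod 2 = 0+0+0+0+0+0+0+1+1+1+1+1+0+0+0 mod 2 = 1
Syndrome = 1011
Column i of H is the binary representation of i, so the syndrome is the binary index of the flipped bit.
Read s = 1011 with s[0] as LSB: 1·2^0 + 0·2^1 + 1·2^2 + 1·2^3 = 13.
Error is at bit position 13.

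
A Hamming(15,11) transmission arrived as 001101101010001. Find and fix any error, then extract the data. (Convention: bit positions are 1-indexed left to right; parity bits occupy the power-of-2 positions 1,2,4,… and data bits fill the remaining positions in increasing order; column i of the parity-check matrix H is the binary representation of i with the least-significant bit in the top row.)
Syndrome s = H · r^T (mod 2), r = 001101101010001:
  s[0] = (101010101010101)·(001101101010001) mod 2 = 0+0+1+0+0+0+1+0+1+0+1+0+0+0+1 mod 2 = 1
  s[1] = (011001100110011)·(001101101010001) mod 2 = 0+0+1+0+0+1+1+0+0+0+1+0+0+0+1 mod 2 = 1
  s[2] = (000111100001111)·(001101101010001) mod 2 = 0+0+0+1+0+1+1+0+0+0+0+0+0+0+1 mod 2 = 0
  s[3] = (000000011111111)·(001101101010001) mod 2 = 0+0+0+0+0+0+0+0+1+0+1+0+0+0+1 mod 2 = 1
Syndrome = 1101
Column 11 of H equals this syndrome → error at bit 11 (1-indexed).
Flip bit 11: 001101101010001 → 001101101000001
Extract data bits at positions {3,5,6,7,9,10,11,12,13,14,15}: 10111000001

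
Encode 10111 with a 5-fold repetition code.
Repeat each bit 5× and concatenate:
1→11111  0→00000  1→11111  1→11111  1→11111
Codeword = 1111100000111111111111111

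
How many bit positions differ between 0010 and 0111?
XOR = 0101, count of 1s = 2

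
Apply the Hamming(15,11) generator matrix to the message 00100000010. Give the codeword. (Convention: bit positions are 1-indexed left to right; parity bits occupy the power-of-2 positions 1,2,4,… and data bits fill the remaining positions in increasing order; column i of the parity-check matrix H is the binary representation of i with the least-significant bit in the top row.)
Codeword c = d · G (mod 2), d = 00100000010:
  c[0] = d·G[:,0] = (00100000010)·(11011010101) mod 2 = 0+0+0+0+0+0+0+0+0+0+0 mod 2 = 0
  c[1] = d·G[:,1] = (00100000010)·(10110110011) mod 2 = 0+0+1+0+0+0+0+0+0+1+0 mod 2 = 0
  c[2] = d·G[:,2] = (00100000010)·(10000000000) mod 2 = 0+0+0+0+0+0+0+0+0+0+0 mod 2 = 0
  c[3] = d·G[:,3] = (00100000010)·(01110001111) mod 2 = 0+0+1+0+0+0+0+0+0+1+0 mod 2 = 0
  c[4] = d·G[:,4] = (00100000010)·(01000000000) mod 2 = 0+0+0+0+0+0+0+0+0+0+0 mod 2 = 0
  c[5] = d·G[:,5] = (00100000010)·(00100000000) mod 2 = 0+0+1+0+0+0+0+0+0+0+0 mod 2 = 1
  c[6] = d·G[:,6] = (00100000010)·(00010000000) mod 2 = 0+0+0+0+0+0+0+0+0+0+0 mod 2 = 0
  c[7] = d·G[:,7] = (00100000010)·(00001111111) mod 2 = 0+0+0+0+0+0+0+0+0+1+0 mod 2 = 1
  c[8] = d·G[:,8] = (00100000010)·(00001000000) mod 2 = 0+0+0+0+0+0+0+0+0+0+0 mod 2 = 0
  c[9] = d·G[:,9] = (00100000010)·(00000100000) mod 2 = 0+0+0+0+0+0+0+0+0+0+0 mod 2 = 0
  c[10] = d·G[:,10] = (00100000010)·(00000010000) mod 2 = 0+0+0+0+0+0+0+0+0+0+0 mod 2 = 0
  c[11] = d·G[:,11] = (00100000010)·(00000001000) mod 2 = 0+0+0+0+0+0+0+0+0+0+0 mod 2 = 0
  c[12] = d·G[:,12] = (00100000010)·(00000000100) mod 2 = 0+0+0+0+0+0+0+0+0+0+0 mod 2 = 0
  c[13] = d·G[:,13] = (00100000010)·(00000000010) mod 2 = 0+0+0+0+0+0+0+0+0+1+0 mod 2 = 1
  c[14] = d·G[:,14] = (00100000010)·(00000000001) mod 2 = 0+0+0+0+0+0+0+0+0+0+0 mod 2 = 0
Codeword = 000001010000010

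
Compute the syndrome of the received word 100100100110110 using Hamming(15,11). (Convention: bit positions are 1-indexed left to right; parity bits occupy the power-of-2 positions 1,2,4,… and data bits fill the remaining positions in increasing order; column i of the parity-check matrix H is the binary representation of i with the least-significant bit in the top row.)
Syndrome s = H · r^T (mod 2), r = 100100100110110:
  s[0] = (101010101010101)·(100100100110110) mod 2 = 1+0+0+0+0+0+1+0+0+0+1+0+1+0+0 mod 2 = 0
  s[1] = (011001100110011)·(100100100110110) mod 2 = 0+0+0+0+0+0+1+0+0+1+1+0+0+1+0 mod 2 = 0
  s[2] = (000111100001111)·(100100100110110) mod 2 = 0+0+0+1+0+0+1+0+0+0+0+0+1+1+0 mod 2 = 0
  s[3] = (000000011111111)·(100100100110110) mod 2 = 0+0+0+0+0+0+0+0+0+1+1+0+1+1+0 mod 2 = 0
Syndrome = 0000
s = 0: no error detected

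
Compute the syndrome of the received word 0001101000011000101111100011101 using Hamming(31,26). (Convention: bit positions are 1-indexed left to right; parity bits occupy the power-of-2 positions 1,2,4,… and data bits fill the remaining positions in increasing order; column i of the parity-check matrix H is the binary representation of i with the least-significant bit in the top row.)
Syndrome s = H · r^T (mod 2), r = 0001101000011000101111100011101:
  s[0] = (1010101010101010101010101010101)·(0001101000011000101111100011101) mod 2 = 0+0+0+0+1+0+1+0+0+0+0+0+1+0+0+0+1+0+1+0+1+0+1+0+0+0+1+0+1+0+1 mod 2 = 0
  s[1] = (0110011001100110011001100110011)·(0001101000011000101111100011101) mod 2 = 0+0+0+0+0+0+1+0+0+0+0+0+0+0+0+0+0+0+1+0+0+1+1+0+0+0+1+0+0+0+1 mod 2 = 0
  s[2] = (0001111000011110000111100001111)·(0001101000011000101111100011101) mod 2 = 0+0+0+1+1+0+1+0+0+0+0+1+1+0+0+0+0+0+0+1+1+1+1+0+0+0+0+1+1+0+1 mod 2 = 0
  s[3] = (0000000111111110000000011111111)·(0001101000011000101111100011101) mod 2 = 0+0+0+0+0+0+0+0+0+0+0+1+1+0+0+0+0+0+0+0+0+0+0+0+0+0+1+1+1+0+1 mod 2 = 0
  s[4] = (0000000000000001111111111111111)·(0001101000011000101111100011101) mod 2 = 0+0+0+0+0+0+0+0+0+0+0+0+0+0+0+0+1+0+1+1+1+1+1+0+0+0+1+1+1+0+1 mod 2 = 0
Syndrome = 00000
s = 0: no error detected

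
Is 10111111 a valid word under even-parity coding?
Sum of all bits: 1+0+1+1+1+1+1+1 = 7; 7 mod 2 = 1. Result is 1 → parity error detected.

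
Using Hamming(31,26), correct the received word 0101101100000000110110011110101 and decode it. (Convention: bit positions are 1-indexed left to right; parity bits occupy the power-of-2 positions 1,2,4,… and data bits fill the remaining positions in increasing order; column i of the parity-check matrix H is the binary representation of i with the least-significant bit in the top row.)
Syndrome s = H · r^T (mod 2), r = 0101101100000000110110011110101:
  s[0] = (1010101010101010101010101010101)·(0101101100000000110110011110101) mod 2 = 0+0+0+0+1+0+1+0+0+0+0+0+0+0+0+0+1+0+0+0+1+0+0+0+1+0+1+0+1+0+1 mod 2 = 0
  s[1] = (0110011001100110011001100110011)·(0101101100000000110110011110101) mod 2 = 0+1+0+0+0+0+1+0+0+0+0+0+0+0+0+0+0+1+0+0+0+0+0+0+0+1+1+0+0+0+1 mod 2 = 0
  s[2] = (0001111000011110000111100001111)·(0101101100000000110110011110101) mod 2 = 0+0+0+1+1+0+1+0+0+0+0+0+0+0+0+0+0+0+0+1+1+0+0+0+0+0+0+0+1+0+1 mod 2 = 1
  s[3] = (0000000111111110000000011111111)·(0101101100000000110110011110101) mod 2 = 0+0+0+0+0+0+0+1+0+0+0+0+0+0+0+0+0+0+0+0+0+0+0+1+1+1+1+0+1+0+1 mod 2 = 1
  s[4] = (0000000000000001111111111111111)·(0101101100000000110110011110101) mod 2 = 0+0+0+0+0+0+0+0+0+0+0+0+0+0+0+0+1+1+0+1+1+0+0+1+1+1+1+0+1+0+1 mod 2 = 0
Syndrome = 00110
Column 12 of H equals this syndrome → error at bit 12 (1-indexed).
Flip bit 12: 0101101100000000110110011110101 → 0101101100010000110110011110101
Extract data bits at positions {3,5,6,7,9,10,11,12,13,14,15,17,18,19,20,21,22,23,24,25,26,27,28,29,30,31}: 01010001000110110011110101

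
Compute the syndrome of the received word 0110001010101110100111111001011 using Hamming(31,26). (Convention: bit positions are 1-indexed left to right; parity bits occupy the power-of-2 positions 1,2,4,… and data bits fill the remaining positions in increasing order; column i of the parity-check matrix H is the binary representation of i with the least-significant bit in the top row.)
Syndrome s = H · r^T (mod 2), r = 0110001010101110100111111001011:
  s[0] = (1010101010101010101010101010101)·(0110001010101110100111111001011) mod 2 = 0+0+1+0+0+0+1+0+1+0+1+0+1+0+1+0+1+0+0+0+1+0+1+0+1+0+0+0+0+0+1 mod 2 = 1
  s[1] = (0110011001100110011001100110011)·(0110001010101110100111111001011) mod 2 = 0+1+1+0+0+0+1+0+0+0+1+0+0+1+1+0+0+0+0+0+0+1+1+0+0+0+0+0+0+1+1 mod 2 = 0
  s[2] = (0001111000011110000111100001111)·(0110001010101110100111111001011) mod 2 = 0+0+0+0+0+0+1+0+0+0+0+0+1+1+1+0+0+0+0+1+1+1+1+0+0+0+0+1+0+1+1 mod 2 = 1
  s[3] = (0000000111111110000000011111111)·(0110001010101110100111111001011) mod 2 = 0+0+0+0+0+0+0+0+1+0+1+0+1+1+1+0+0+0+0+0+0+0+0+1+1+0+0+1+0+1+1 mod 2 = 0
  s[4] = (0000000000000001111111111111111)·(0110001010101110100111111001011) mod 2 = 0+0+0+0+0+0+0+0+0+0+0+0+0+0+0+0+1+0+0+1+1+1+1+1+1+0+0+1+0+1+1 mod 2 = 0
Syndrome = 10100
Non-zero syndrome: error at position 5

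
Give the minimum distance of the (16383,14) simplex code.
d_min = 8192 (every nonzero codeword of the simplex code S_14 has weight 2^(r−1) = 8192).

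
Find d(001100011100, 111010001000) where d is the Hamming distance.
XOR = 110110010100, count of 1s = 6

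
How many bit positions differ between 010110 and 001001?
XOR = 011111, count of 1s = 5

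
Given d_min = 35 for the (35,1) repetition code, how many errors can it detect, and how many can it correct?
Detection only: up to d_min − 1 = 34 errors.
Correction: up to ⌊(d_min − 1)/2⌋ = ⌊34/2⌋ = 17 errors.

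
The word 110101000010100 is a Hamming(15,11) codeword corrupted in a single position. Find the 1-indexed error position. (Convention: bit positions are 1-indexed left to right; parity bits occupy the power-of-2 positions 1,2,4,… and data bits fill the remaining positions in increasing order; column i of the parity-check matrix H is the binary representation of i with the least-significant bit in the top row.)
Syndrome s = H · r^T (mod 2), r = 110101000010100:
  s[0] = (101010101010101)·(110101000010100) mod 2 = 1+0+0+0+0+0+0+0+0+0+1+0+1+0+0 mod 2 = 1
  s[1] = (011001100110011)·(110101000010100) mod 2 = 0+1+0+0+0+1+0+0+0+0+1+0+0+0+0 mod 2 = 1
  s[2] = (000111100001111)·(110101000010100) mod 2 = 0+0+0+1+0+1+0+0+0+0+0+0+1+0+0 mod 2 = 1
  s[3] = (000000011111111)·(110101000010100) mod 2 = 0+0+0+0+0+0+0+0+0+0+1+0+1+0+0 mod 2 = 0
Syndrome = 1110
Column i of H is the binary representation of i, so the syndrome is the binary index of the flipped bit.
Read s = 1110 with s[0] as LSB: 1·2^0 + 1·2^1 + 1·2^2 + 0·2^3 = 7.
Error is at bit position 7.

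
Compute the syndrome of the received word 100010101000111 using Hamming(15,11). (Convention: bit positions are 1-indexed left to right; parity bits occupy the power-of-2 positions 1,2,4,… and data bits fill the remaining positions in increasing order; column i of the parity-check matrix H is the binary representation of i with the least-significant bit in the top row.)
Syndrome s = H · r^T (mod 2), r = 100010101000111:
  s[0] = (101010101010101)·(100010101000111) mod 2 = 1+0+0+0+1+0+1+0+1+0+0+0+1+0+1 mod 2 = 0
  s[1] = (011001100110011)·(100010101000111) mod 2 = 0+0+0+0+0+0+1+0+0+0+0+0+0+1+1 mod 2 = 1
  s[2] = (000111100001111)·(100010101000111) mod 2 = 0+0+0+0+1+0+1+0+0+0+0+0+1+1+1 mod 2 = 1
  s[3] = (000000011111111)·(100010101000111) mod 2 = 0+0+0+0+0+0+0+0+1+0+0+0+1+1+1 mod 2 = 0
Syndrome = 0110
Non-zero syndrome: error at position 6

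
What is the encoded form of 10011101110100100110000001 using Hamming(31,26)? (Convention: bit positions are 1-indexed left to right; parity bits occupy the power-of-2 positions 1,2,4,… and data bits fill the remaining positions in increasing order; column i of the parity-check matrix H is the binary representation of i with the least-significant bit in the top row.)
Codeword c = d · G (mod 2), d = 10011101110100100110000001:
  c[0] = d·G[:,0] = (10011101110100100110000001)·(11011010101101010101010101) mod 2 = 1+0+0+1+1+0+0+0+1+0+0+1+0+0+0+0+0+1+0+0+0+0+0+0+0+1 mod 2 = 1
  c[1] = d·G[:,1] = (10011101110100100110000001)·(10110110011011001100110011) mod 2 = 1+0+0+1+0+1+0+0+0+1+0+0+0+0+0+0+0+1+0+0+0+0+0+0+0+1 mod 2 = 0
  c[2] = d·G[:,2] = (10011101110100100110000001)·(10000000000000000000000000) mod 2 = 1+0+0+0+0+0+0+0+0+0+0+0+0+0+0+0+0+0+0+0+0+0+0+0+0+0 mod 2 = 1
  c[3] = d·G[:,3] = (10011101110100100110000001)·(01110001111000111100001111) mod 2 = 0+0+0+1+0+0+0+1+1+1+0+0+0+0+1+0+0+1+0+0+0+0+0+0+0+1 mod 2 = 1
  c[4] = d·G[:,4] = (10011101110100100110000001)·(01000000000000000000000000) mod 2 = 0+0+0+0+0+0+0+0+0+0+0+0+0+0+0+0+0+0+0+0+0+0+0+0+0+0 mod 2 = 0
  c[5] = d·G[:,5] = (10011101110100100110000001)·(00100000000000000000000000) mod 2 = 0+0+0+0+0+0+0+0+0+0+0+0+0+0+0+0+0+0+0+0+0+0+0+0+0+0 mod 2 = 0
  c[6] = d·G[:,6] = (10011101110100100110000001)·(00010000000000000000000000) mod 2 = 0+0+0+1+0+0+0+0+0+0+0+0+0+0+0+0+0+0+0+0+0+0+0+0+0+0 mod 2 = 1
  c[7] = d·G[:,7] = (10011101110100100110000001)·(00001111111000000011111111) mod 2 = 0+0+0+0+1+1+0+1+1+1+0+0+0+0+0+0+0+0+1+0+0+0+0+0+0+1 mod 2 = 1
  c[8] = d·G[:,8] = (10011101110100100110000001)·(00001000000000000000000000) mod 2 = 0+0+0+0+1+0+0+0+0+0+0+0+0+0+0+0+0+0+0+0+0+0+0+0+0+0 mod 2 = 1
  c[9] = d·G[:,9] = (10011101110100100110000001)·(00000100000000000000000000) mod 2 = 0+0+0+0+0+1+0+0+0+0+0+0+0+0+0+0+0+0+0+0+0+0+0+0+0+0 mod 2 = 1
  c[10] = d·G[:,10] = (10011101110100100110000001)·(00000010000000000000000000) mod 2 = 0+0+0+0+0+0+0+0+0+0+0+0+0+0+0+0+0+0+0+0+0+0+0+0+0+0 mod 2 = 0
  c[11] = d·G[:,11] = (10011101110100100110000001)·(00000001000000000000000000) mod 2 = 0+0+0+0+0+0+0+1+0+0+0+0+0+0+0+0+0+0+0+0+0+0+0+0+0+0 mod 2 = 1
  c[12] = d·G[:,12] = (10011101110100100110000001)·(00000000100000000000000000) mod 2 = 0+0+0+0+0+0+0+0+1+0+0+0+0+0+0+0+0+0+0+0+0+0+0+0+0+0 mod 2 = 1
  c[13] = d·G[:,13] = (10011101110100100110000001)·(00000000010000000000000000) mod 2 = 0+0+0+0+0+0+0+0+0+1+0+0+0+0+0+0+0+0+0+0+0+0+0+0+0+0 mod 2 = 1
  c[14] = d·G[:,14] = (10011101110100100110000001)·(00000000001000000000000000) mod 2 = 0+0+0+0+0+0+0+0+0+0+0+0+0+0+0+0+0+0+0+0+0+0+0+0+0+0 mod 2 = 0
  c[15] = d·G[:,15] = (10011101110100100110000001)·(00000000000111111111111111) mod 2 = 0+0+0+0+0+0+0+0+0+0+0+1+0+0+1+0+0+1+1+0+0+0+0+0+0+1 mod 2 = 1
  c[16] = d·G[:,16] = (10011101110100100110000001)·(00000000000100000000000000) mod 2 = 0+0+0+0+0+0+0+0+0+0+0+1+0+0+0+0+0+0+0+0+0+0+0+0+0+0 mod 2 = 1
  c[17] = d·G[:,17] = (10011101110100100110000001)·(00000000000010000000000000) mod 2 = 0+0+0+0+0+0+0+0+0+0+0+0+0+0+0+0+0+0+0+0+0+0+0+0+0+0 mod 2 = 0
  c[18] = d·G[:,18] = (10011101110100100110000001)·(00000000000001000000000000) mod 2 = 0+0+0+0+0+0+0+0+0+0+0+0+0+0+0+0+0+0+0+0+0+0+0+0+0+0 mod 2 = 0
  c[19] = d·G[:,19] = (10011101110100100110000001)·(00000000000000100000000000) mod 2 = 0+0+0+0+0+0+0+0+0+0+0+0+0+0+1+0+0+0+0+0+0+0+0+0+0+0 mod 2 = 1
  c[20] = d·G[:,20] = (10011101110100100110000001)·(00000000000000010000000000) mod 2 = 0+0+0+0+0+0+0+0+0+0+0+0+0+0+0+0+0+0+0+0+0+0+0+0+0+0 mod 2 = 0
  c[21] = d·G[:,21] = (10011101110100100110000001)·(00000000000000001000000000) mod 2 = 0+0+0+0+0+0+0+0+0+0+0+0+0+0+0+0+0+0+0+0+0+0+0+0+0+0 mod 2 = 0
  c[22] = d·G[:,22] = (10011101110100100110000001)·(00000000000000000100000000) mod 2 = 0+0+0+0+0+0+0+0+0+0+0+0+0+0+0+0+0+1+0+0+0+0+0+0+0+0 mod 2 = 1
  c[23] = d·G[:,23] = (10011101110100100110000001)·(00000000000000000010000000) mod 2 = 0+0+0+0+0+0+0+0+0+0+0+0+0+0+0+0+0+0+1+0+0+0+0+0+0+0 mod 2 = 1
  c[24] = d·G[:,24] = (10011101110100100110000001)·(00000000000000000001000000) mod 2 = 0+0+0+0+0+0+0+0+0+0+0+0+0+0+0+0+0+0+0+0+0+0+0+0+0+0 mod 2 = 0
  c[25] = d·G[:,25] = (10011101110100100110000001)·(00000000000000000000100000) mod 2 = 0+0+0+0+0+0+0+0+0+0+0+0+0+0+0+0+0+0+0+0+0+0+0+0+0+0 mod 2 = 0
  c[26] = d·G[:,26] = (10011101110100100110000001)·(00000000000000000000010000) mod 2 = 0+0+0+0+0+0+0+0+0+0+0+0+0+0+0+0+0+0+0+0+0+0+0+0+0+0 mod 2 = 0
  c[27] = d·G[:,27] = (10011101110100100110000001)·(00000000000000000000001000) mod 2 = 0+0+0+0+0+0+0+0+0+0+0+0+0+0+0+0+0+0+0+0+0+0+0+0+0+0 mod 2 = 0
  c[28] = d·G[:,28] = (10011101110100100110000001)·(00000000000000000000000100) mod 2 = 0+0+0+0+0+0+0+0+0+0+0+0+0+0+0+0+0+0+0+0+0+0+0+0+0+0 mod 2 = 0
  c[29] = d·G[:,29] = (10011101110100100110000001)·(00000000000000000000000010) mod 2 = 0+0+0+0+0+0+0+0+0+0+0+0+0+0+0+0+0+0+0+0+0+0+0+0+0+0 mod 2 = 0
  c[30] = d·G[:,30] = (10011101110100100110000001)·(00000000000000000000000001) mod 2 = 0+0+0+0+0+0+0+0+0+0+0+0+0+0+0+0+0+0+0+0+0+0+0+0+0+1 mod 2 = 1
Codeword = 1011001111011101100100110000001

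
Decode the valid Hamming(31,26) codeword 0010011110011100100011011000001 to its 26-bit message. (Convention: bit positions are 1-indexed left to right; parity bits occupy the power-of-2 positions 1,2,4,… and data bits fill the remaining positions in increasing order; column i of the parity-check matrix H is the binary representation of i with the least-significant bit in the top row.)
Parity bits occupy power-of-2 positions; data bits are at positions {3,5,6,7,9,10,11,12,13,14,15,17,18,19,20,21,22,23,24,25,26,27,28,29,30,31} (1-indexed).
Extract: c[3]=1 c[5]=0 c[6]=1 c[7]=1 c[9]=1 c[10]=0 c[11]=0 c[12]=1 c[13]=1 c[14]=1 c[15]=0 c[17]=1 c[18]=0 c[19]=0 c[20]=0 c[21]=1 c[22]=1 c[23]=0 c[24]=1 c[25]=1 c[26]=0 c[27]=0 c[28]=0 c[29]=0 c[30]=0 c[31]=1
Data = 10111001110100011011000001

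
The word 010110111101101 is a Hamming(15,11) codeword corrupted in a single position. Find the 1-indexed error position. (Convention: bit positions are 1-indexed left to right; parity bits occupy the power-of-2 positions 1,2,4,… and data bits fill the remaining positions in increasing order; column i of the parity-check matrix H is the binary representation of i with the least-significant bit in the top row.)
Syndrome s = H · r^T (mod 2), r = 010110111101101:
  s[0] = (101010101010101)·(010110111101101) mod 2 = 0+0+0+0+1+0+1+0+1+0+0+0+1+0+1 mod 2 = 1
  s[1] = (011001100110011)·(010110111101101) mod 2 = 0+1+0+0+0+0+1+0+0+1+0+0+0+0+1 mod 2 = 0
  s[2] = (000111100001111)·(010110111101101) mod 2 = 0+0+0+1+1+0+1+0+0+0+0+1+1+0+1 mod 2 = 0
  s[3] = (000000011111111)·(010110111101101) mod 2 = 0+0+0+0+0+0+0+1+1+1+0+1+1+0+1 mod 2 = 0
Syndrome = 1000
Column i of H is the binary representation of i, so the syndrome is the binary index of the flipped bit.
Read s = 1000 with s[0] as LSB: 1·2^0 + 0·2^1 + 0·2^2 + 0·2^3 = 1.
Error is at bit position 1.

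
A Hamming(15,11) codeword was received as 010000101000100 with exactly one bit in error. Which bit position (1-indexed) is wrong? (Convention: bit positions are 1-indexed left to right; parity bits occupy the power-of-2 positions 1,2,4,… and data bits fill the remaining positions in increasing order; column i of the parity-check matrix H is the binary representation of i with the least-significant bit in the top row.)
Syndrome s = H · r^T (mod 2), r = 010000101000100:
  s[0] = (101010101010101)·(010000101000100) mod 2 = 0+0+0+0+0+0+1+0+1+0+0+0+1+0+0 mod 2 = 1
  s[1] = (011001100110011)·(010000101000100) mod 2 = 0+1+0+0+0+0+1+0+0+0+0+0+0+0+0 mod 2 = 0
  s[2] = (000111100001111)·(010000101000100) mod 2 = 0+0+0+0+0+0+1+0+0+0+0+0+1+0+0 mod 2 = 0
  s[3] = (000000011111111)·(010000101000100) mod 2 = 0+0+0+0+0+0+0+0+1+0+0+0+1+0+0 mod 2 = 0
Syndrome = 1000
Column i of H is the binary representation of i, so the syndrome is the binary index of the flipped bit.
Read s = 1000 with s[0] as LSB: 1·2^0 + 0·2^1 + 0·2^2 + 0·2^3 = 1.
Error is at bit position 1.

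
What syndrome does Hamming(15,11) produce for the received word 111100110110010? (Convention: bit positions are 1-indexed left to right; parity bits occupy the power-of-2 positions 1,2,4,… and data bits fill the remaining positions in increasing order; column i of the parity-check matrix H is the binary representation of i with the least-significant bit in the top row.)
Syndrome s = H · r^T (mod 2), r = 111100110110010:
  s[0] = (101010101010101)·(111100110110010) mod 2 = 1+0+1+0+0+0+1+0+0+0+1+0+0+0+0 mod 2 = 0
  s[1] = (011001100110011)·(111100110110010) mod 2 = 0+1+1+0+0+0+1+0+0+1+1+0+0+1+0 mod 2 = 0
  s[2] = (000111100001111)·(111100110110010) mod 2 = 0+0+0+1+0+0+1+0+0+0+0+0+0+1+0 mod 2 = 1
  s[3] = (000000011111111)·(111100110110010) mod 2 = 0+0+0+0+0+0+0+1+0+1+1+0+0+1+0 mod 2 = 0
Syndrome = 0010
Non-zero syndrome: error at position 4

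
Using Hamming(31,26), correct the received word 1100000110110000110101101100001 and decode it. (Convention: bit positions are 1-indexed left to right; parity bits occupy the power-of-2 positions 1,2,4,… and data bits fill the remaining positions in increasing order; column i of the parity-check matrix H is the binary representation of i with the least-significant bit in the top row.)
Syndrome s = H · r^T (mod 2), r = 1100000110110000110101101100001:
  s[0] = (1010101010101010101010101010101)·(1100000110110000110101101100001) mod 2 = 1+0+0+0+0+0+0+0+1+0+1+0+0+0+0+0+1+0+0+0+0+0+1+0+1+0+0+0+0+0+1 mod 2 = 1
  s[1] = (0110011001100110011001100110011)·(1100000110110000110101101100001) mod 2 = 0+1+0+0+0+0+0+0+0+0+1+0+0+0+0+0+0+1+0+0+0+1+1+0+0+1+0+0+0+0+1 mod 2 = 1
  s[2] = (0001111000011110000111100001111)·(1100000110110000110101101100001) mod 2 = 0+0+0+0+0+0+0+0+0+0+0+1+0+0+0+0+0+0+0+1+0+1+1+0+0+0+0+0+0+0+1 mod 2 = 1
  s[3] = (0000000111111110000000011111111)·(1100000110110000110101101100001) mod 2 = 0+0+0+0+0+0+0+1+1+0+1+1+0+0+0+0+0+0+0+0+0+0+0+0+1+1+0+0+0+0+1 mod 2 = 1
  s[4] = (0000000000000001111111111111111)·(1100000110110000110101101100001) mod 2 = 0+0+0+0+0+0+0+0+0+0+0+0+0+0+0+0+1+1+0+1+0+1+1+0+1+1+0+0+0+0+1 mod 2 = 0
Syndrome = 11110
Column 15 of H equals this syndrome → error at bit 15 (1-indexed).
Flip bit 15: 1100000110110000110101101100001 → 1100000110110010110101101100001
Extract data bits at positions {3,5,6,7,9,10,11,12,13,14,15,17,18,19,20,21,22,23,24,25,26,27,28,29,30,31}: 00001011001110101101100001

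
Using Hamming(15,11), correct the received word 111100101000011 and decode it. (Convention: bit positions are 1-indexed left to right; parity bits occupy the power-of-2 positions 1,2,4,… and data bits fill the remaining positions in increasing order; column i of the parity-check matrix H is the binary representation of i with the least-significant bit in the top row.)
Syndrome s = H · r^T (mod 2), r = 111100101000011:
  s[0] = (101010101010101)·(111100101000011) mod 2 = 1+0+1+0+0+0+1+0+1+0+0+0+0+0+1 mod 2 = 1
  s[1] = (011001100110011)·(111100101000011) mod 2 = 0+1+1+0+0+0+1+0+0+0+0+0+0+1+1 mod 2 = 1
  s[2] = (000111100001111)·(111100101000011) mod 2 = 0+0+0+1+0+0+1+0+0+0+0+0+0+1+1 mod 2 = 0
  s[3] = (000000011111111)·(111100101000011) mod 2 = 0+0+0+0+0+0+0+0+1+0+0+0+0+1+1 mod 2 = 1
Syndrome = 1101
Column 11 of H equals this syndrome → error at bit 11 (1-indexed).
Flip bit 11: 111100101000011 → 111100101010011
Extract data bits at positions {3,5,6,7,9,10,11,12,13,14,15}: 10011010011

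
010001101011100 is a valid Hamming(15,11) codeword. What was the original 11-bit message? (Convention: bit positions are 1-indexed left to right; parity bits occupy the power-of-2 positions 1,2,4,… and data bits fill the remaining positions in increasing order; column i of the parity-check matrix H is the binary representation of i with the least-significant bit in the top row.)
Parity bits occupy power-of-2 positions; data bits are at positions {3,5,6,7,9,10,11,12,13,14,15} (1-indexed).
Extract: c[3]=0 c[5]=0 c[6]=1 c[7]=1 c[9]=1 c[10]=0 c[11]=1 c[12]=1 c[13]=1 c[14]=0 c[15]=0
Data = 00111011100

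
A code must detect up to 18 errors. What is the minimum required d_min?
Detecting e errors requires d_min ≥ e + 1 = 18 + 1 = 19.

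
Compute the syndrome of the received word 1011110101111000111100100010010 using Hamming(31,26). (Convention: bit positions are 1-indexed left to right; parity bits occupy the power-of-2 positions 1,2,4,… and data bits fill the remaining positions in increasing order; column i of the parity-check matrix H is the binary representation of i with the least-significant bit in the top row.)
Syndrome s = H · r^T (mod 2), r = 1011110101111000111100100010010:
  s[0] = (1010101010101010101010101010101)·(1011110101111000111100100010010) mod 2 = 1+0+1+0+1+0+0+0+0+0+1+0+1+0+0+0+1+0+1+0+0+0+1+0+0+0+1+0+0+0+0 mod 2 = 1
  s[1] = (0110011001100110011001100110011)·(1011110101111000111100100010010) mod 2 = 0+0+1+0+0+1+0+0+0+1+1+0+0+0+0+0+0+1+1+0+0+0+1+0+0+0+1+0+0+1+0 mod 2 = 1
  s[2] = (0001111000011110000111100001111)·(1011110101111000111100100010010) mod 2 = 0+0+0+1+1+1+0+0+0+0+0+1+1+0+0+0+0+0+0+1+0+0+1+0+0+0+0+0+0+1+0 mod 2 = 0
  s[3] = (0000000111111110000000011111111)·(1011110101111000111100100010010) mod 2 = 0+0+0+0+0+0+0+1+0+1+1+1+1+0+0+0+0+0+0+0+0+0+0+0+0+0+1+0+0+1+0 mod 2 = 1
  s[4] = (0000000000000001111111111111111)·(1011110101111000111100100010010) mod 2 = 0+0+0+0+0+0+0+0+0+0+0+0+0+0+0+0+1+1+1+1+0+0+1+0+0+0+1+0+0+1+0 mod 2 = 1
Syndrome = 11011
Non-zero syndrome: error at position 27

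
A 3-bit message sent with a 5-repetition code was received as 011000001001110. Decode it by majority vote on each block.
Split into 5-bit blocks and majority-vote each:
  block 1 = 01100: 2 ones, 3 zeros → 0
  block 2 = 00010: 1 ones, 4 zeros → 0
  block 3 = 01110: 3 ones, 2 zeros → 1
Decoded = 001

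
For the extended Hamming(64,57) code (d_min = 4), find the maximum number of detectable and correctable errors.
Detection only: up to d_min − 1 = 3 errors.
Correction: up to ⌊(d_min − 1)/2⌋ = ⌊3/2⌋ = 1 errors.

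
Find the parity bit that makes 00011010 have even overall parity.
Sum of data bits: 0+0+0+1+1+0+1+0 = 3.
3 mod 2 = 1, so parity bit = 1.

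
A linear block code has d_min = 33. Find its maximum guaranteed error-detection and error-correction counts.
(a) Detection requires d_min ≥ e+1, so e ≤ d_min − 1 = 32.
(b) Correction requires d_min ≥ 2t+1, so t ≤ ⌊(d_min − 1)/2⌋ = ⌊32/2⌋ = 16.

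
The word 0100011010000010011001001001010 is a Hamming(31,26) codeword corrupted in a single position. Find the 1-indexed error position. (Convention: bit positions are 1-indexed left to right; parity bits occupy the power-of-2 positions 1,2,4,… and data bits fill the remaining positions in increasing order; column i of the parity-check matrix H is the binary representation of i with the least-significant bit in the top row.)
Syndrome s = H · r^T (mod 2), r = 0100011010000010011001001001010:
  s[0] = (1010101010101010101010101010101)·(0100011010000010011001001001010) mod 2 = 0+0+0+0+0+0+1+0+1+0+0+0+0+0+1+0+0+0+1+0+0+0+0+0+1+0+0+0+0+0+0 mod 2 = 1
  s[1] = (0110011001100110011001100110011)·(0100011010000010011001001001010) mod 2 = 0+1+0+0+0+1+1+0+0+0+0+0+0+0+1+0+0+1+1+0+0+1+0+0+0+0+0+0+0+1+0 mod 2 = 0
  s[2] = (0001111000011110000111100001111)·(0100011010000010011001001001010) mod 2 = 0+0+0+0+0+1+1+0+0+0+0+0+0+0+1+0+0+0+0+0+0+1+0+0+0+0+0+1+0+1+0 mod 2 = 0
  s[3] = (0000000111111110000000011111111)·(0100011010000010011001001001010) mod 2 = 0+0+0+0+0+0+0+0+1+0+0+0+0+0+1+0+0+0+0+0+0+0+0+0+1+0+0+1+0+1+0 mod 2 = 1
  s[4] = (0000000000000001111111111111111)·(0100011010000010011001001001010) mod 2 = 0+0+0+0+0+0+0+0+0+0+0+0+0+0+0+0+0+1+1+0+0+1+0+0+1+0+0+1+0+1+0 mod 2 = 0
Syndrome = 10010
Column i of H is the binary representation of i, so the syndrome is the binary index of the flipped bit.
Read s = 10010 with s[0] as LSB: 1·2^0 + 0·2^1 + 0·2^2 + 1·2^3 + 0·2^4 = 9.
Error is at bit position 9.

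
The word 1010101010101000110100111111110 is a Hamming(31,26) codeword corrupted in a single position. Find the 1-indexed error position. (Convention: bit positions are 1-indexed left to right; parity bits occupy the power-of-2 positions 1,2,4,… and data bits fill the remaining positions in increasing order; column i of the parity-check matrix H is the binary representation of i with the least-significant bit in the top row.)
Syndrome s = H · r^T (mod 2), r = 1010101010101000110100111111110:
  s[0] = (1010101010101010101010101010101)·(1010101010101000110100111111110) mod 2 = 1+0+1+0+1+0+1+0+1+0+1+0+1+0+0+0+1+0+0+0+0+0+1+0+1+0+1+0+1+0+0 mod 2 = 0
  s[1] = (0110011001100110011001100110011)·(1010101010101000110100111111110) mod 2 = 0+0+1+0+0+0+1+0+0+0+1+0+0+0+0+0+0+1+0+0+0+0+1+0+0+1+1+0+0+1+0 mod 2 = 0
  s[2] = (0001111000011110000111100001111)·(1010101010101000110100111111110) mod 2 = 0+0+0+0+1+0+1+0+0+0+0+0+1+0+0+0+0+0+0+1+0+0+1+0+0+0+0+1+1+1+0 mod 2 = 0
  s[3] = (0000000111111110000000011111111)·(1010101010101000110100111111110) mod 2 = 0+0+0+0+0+0+0+0+1+0+1+0+1+0+0+0+0+0+0+0+0+0+0+1+1+1+1+1+1+1+0 mod 2 = 0
  s[4] = (0000000000000001111111111111111)·(1010101010101000110100111111110) mod 2 = 0+0+0+0+0+0+0+0+0+0+0+0+0+0+0+0+1+1+0+1+0+0+1+1+1+1+1+1+1+1+0 mod 2 = 1
Syndrome = 00001
Column i of H is the binary representation of i, so the syndrome is the binary index of the flipped bit.
Read s = 00001 with s[0] as LSB: 0·2^0 + 0·2^1 + 0·2^2 + 0·2^3 + 1·2^4 = 16.
Error is at bit position 16.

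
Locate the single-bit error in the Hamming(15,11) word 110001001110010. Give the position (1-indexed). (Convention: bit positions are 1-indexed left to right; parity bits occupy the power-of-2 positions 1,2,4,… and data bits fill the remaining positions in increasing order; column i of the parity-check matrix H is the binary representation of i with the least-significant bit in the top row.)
Syndrome s = H · r^T (mod 2), r = 110001001110010:
  s[0] = (101010101010101)·(110001001110010) mod 2 = 1+0+0+0+0+0+0+0+1+0+1+0+0+0+0 mod 2 = 1
  s[1] = (011001100110011)·(110001001110010) mod 2 = 0+1+0+0+0+1+0+0+0+1+1+0+0+1+0 mod 2 = 1
  s[2] = (000111100001111)·(110001001110010) mod 2 = 0+0+0+0+0+1+0+0+0+0+0+0+0+1+0 mod 2 = 0
  s[3] = (000000011111111)·(110001001110010) mod 2 = 0+0+0+0+0+0+0+0+1+1+1+0+0+1+0 mod 2 = 0
Syndrome = 1100
Column i of H is the binary representation of i, so the syndrome is the binary index of the flipped bit.
Read s = 1100 with s[0] as LSB: 1·2^0 + 1·2^1 + 0·2^2 + 0·2^3 = 3.
Error is at bit position 3.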